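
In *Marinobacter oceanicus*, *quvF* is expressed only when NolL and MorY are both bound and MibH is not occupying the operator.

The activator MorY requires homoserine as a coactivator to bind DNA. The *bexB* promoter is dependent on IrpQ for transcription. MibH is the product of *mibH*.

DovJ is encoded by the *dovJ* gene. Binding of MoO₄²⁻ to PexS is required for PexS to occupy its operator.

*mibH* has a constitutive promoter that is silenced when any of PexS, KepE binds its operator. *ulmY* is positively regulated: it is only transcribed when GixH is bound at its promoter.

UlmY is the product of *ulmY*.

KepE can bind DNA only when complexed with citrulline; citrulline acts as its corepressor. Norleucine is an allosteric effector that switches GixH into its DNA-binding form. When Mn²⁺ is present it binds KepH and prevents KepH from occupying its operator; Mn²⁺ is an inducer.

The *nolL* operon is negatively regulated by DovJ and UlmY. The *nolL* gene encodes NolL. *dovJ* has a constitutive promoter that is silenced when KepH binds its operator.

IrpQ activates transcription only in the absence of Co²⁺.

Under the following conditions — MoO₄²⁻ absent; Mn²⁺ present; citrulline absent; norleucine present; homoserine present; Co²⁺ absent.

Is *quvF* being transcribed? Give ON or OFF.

OFF

Mn²⁺ is present, so KepH is inactive.
With no repressor bound, *dovJ* is transcribed.
So DovJ is produced and active.
Norleucine is present, so GixH is active.
No repressor is bound and GixH is active, so *ulmY* is transcribed.
So UlmY is produced and active.
With repressor DovJ bound, *nolL* is not transcribed.
So NolL is not produced.
Homoserine is present, so MorY is active.
MoO₄²⁻ is absent, so PexS is inactive.
Citrulline is absent, so KepE is inactive.
With no repressor bound, *mibH* is transcribed.
So MibH is produced and active.
With repressor MibH bound, *quvF* is not transcribed.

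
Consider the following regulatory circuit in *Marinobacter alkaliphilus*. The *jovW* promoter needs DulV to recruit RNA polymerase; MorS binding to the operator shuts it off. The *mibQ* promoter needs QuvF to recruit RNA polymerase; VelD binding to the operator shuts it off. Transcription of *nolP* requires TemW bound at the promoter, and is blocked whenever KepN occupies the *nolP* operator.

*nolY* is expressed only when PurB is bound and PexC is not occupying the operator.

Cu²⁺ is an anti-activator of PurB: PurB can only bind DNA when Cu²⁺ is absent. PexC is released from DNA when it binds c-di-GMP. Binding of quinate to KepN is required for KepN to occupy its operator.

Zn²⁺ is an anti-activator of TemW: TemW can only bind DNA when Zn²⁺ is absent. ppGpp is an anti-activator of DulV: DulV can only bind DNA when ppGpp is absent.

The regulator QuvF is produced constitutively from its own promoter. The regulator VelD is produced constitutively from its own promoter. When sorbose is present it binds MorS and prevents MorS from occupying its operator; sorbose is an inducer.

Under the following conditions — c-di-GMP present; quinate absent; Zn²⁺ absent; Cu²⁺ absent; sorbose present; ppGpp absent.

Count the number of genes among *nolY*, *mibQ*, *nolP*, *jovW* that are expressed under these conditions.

3

c-di-GMP is present, so PexC is inactive.
Cu²⁺ is absent, so PurB is active.
No repressor is bound and PurB is active, so *nolY* is transcribed.
→ *nolY* is ON.
QuvF is produced constitutively and is active.
VelD is produced constitutively and is active.
With repressor VelD bound, *mibQ* is not transcribed.
→ *mibQ* is OFF.
Quinate is absent, so KepN is inactive.
Zn²⁺ is absent, so TemW is active.
No repressor is bound and TemW is active, so *nolP* is transcribed.
→ *nolP* is ON.
ppGpp is absent, so DulV is active.
Sorbose is present, so MorS is inactive.
No repressor is bound and DulV is active, so *jovW* is transcribed.
→ *jovW* is ON.
3 of the 4 genes are transcribed.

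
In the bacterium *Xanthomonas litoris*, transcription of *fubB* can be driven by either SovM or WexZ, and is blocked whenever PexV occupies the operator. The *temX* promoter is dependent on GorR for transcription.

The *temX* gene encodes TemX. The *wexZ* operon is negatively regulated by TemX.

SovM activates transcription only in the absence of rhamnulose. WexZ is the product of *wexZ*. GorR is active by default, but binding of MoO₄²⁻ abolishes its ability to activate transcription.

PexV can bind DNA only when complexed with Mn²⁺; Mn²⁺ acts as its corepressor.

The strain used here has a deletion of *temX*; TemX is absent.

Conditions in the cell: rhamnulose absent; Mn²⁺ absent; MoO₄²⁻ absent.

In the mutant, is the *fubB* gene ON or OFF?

ON

Rhamnulose is absent, so SovM is active.
TemX is non-functional in this strain, so it has no effect.
With no repressor bound, *wexZ* is transcribed.
So WexZ is produced and active.
Mn²⁺ is absent, so PexV is inactive.
Activator SovM is present, so *fubB* is transcribed.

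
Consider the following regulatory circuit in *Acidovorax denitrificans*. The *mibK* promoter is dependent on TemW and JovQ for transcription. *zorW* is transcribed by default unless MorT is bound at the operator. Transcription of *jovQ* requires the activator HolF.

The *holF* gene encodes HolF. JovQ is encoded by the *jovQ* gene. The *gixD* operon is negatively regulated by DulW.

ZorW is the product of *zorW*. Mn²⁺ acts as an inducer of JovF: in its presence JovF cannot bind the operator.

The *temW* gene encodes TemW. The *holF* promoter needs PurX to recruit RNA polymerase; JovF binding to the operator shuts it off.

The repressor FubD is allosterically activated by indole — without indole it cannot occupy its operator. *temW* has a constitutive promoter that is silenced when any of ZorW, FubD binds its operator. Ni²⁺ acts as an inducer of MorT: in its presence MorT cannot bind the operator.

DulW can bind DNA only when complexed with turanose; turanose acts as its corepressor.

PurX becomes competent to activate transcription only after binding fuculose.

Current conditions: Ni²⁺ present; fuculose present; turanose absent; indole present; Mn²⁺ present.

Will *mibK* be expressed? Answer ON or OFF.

OFF

Ni²⁺ is present, so MorT is inactive.
With no repressor bound, *zorW* is transcribed.
So ZorW is produced and active.
Indole is present, so FubD is active.
With repressor ZorW bound, *temW* is not transcribed.
So TemW is not produced.
Mn²⁺ is present, so JovF is inactive.
Fuculose is present, so PurX is active.
No repressor is bound and PurX is active, so *holF* is transcribed.
So HolF is produced and active.
No repressor is bound and HolF is active, so *jovQ* is transcribed.
So JovQ is produced and active.
Required activator TemW is absent, so *mibK* is not transcribed.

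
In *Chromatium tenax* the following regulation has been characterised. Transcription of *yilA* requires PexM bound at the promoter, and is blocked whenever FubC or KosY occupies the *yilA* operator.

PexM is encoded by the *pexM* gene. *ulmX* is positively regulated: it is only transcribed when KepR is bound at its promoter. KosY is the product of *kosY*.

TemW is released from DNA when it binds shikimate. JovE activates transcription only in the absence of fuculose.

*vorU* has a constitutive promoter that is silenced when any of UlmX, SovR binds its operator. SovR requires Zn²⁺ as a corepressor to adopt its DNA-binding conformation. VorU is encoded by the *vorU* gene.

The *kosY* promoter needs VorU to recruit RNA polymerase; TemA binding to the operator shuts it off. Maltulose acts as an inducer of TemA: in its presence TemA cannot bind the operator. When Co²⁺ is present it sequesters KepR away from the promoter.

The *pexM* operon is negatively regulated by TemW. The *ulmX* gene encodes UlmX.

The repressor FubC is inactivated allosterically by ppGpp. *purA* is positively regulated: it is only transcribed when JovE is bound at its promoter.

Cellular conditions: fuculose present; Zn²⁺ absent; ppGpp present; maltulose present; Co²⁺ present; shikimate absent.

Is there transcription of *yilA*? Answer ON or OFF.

OFF

ppGpp is present, so FubC is inactive.
Co²⁺ is present, so KepR is inactive.
Required activator KepR is absent, so *ulmX* is not transcribed.
So UlmX is not produced.
Zn²⁺ is absent, so SovR is inactive.
With no repressor bound, *vorU* is transcribed.
So VorU is produced and active.
Maltulose is present, so TemA is inactive.
No repressor is bound and VorU is active, so *kosY* is transcribed.
So KosY is produced and active.
Shikimate is absent, so TemW is active.
With repressor TemW bound, *pexM* is not transcribed.
So PexM is not produced.
With repressor KosY bound, *yilA* is not transcribed.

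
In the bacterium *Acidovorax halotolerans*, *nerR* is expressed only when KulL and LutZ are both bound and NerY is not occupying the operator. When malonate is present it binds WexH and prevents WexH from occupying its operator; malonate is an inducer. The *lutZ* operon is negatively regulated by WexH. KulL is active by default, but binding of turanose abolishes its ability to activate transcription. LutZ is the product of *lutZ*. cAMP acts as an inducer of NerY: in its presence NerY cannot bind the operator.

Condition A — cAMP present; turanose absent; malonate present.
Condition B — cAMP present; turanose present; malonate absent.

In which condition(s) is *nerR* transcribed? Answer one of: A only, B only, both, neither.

Condition A:
cAMP is present, so NerY is inactive.
Turanose is absent, so KulL is active.
Malonate is present, so WexH is inactive.
With no repressor bound, *lutZ* is transcribed.
So LutZ is produced and active.
No repressor is bound and KulL and LutZ are active, so *nerR* is transcribed.
→ *nerR* is ON in A.
Condition B:
cAMP is present, so NerY is inactive.
Turanose is present, so KulL is inactive.
Malonate is absent, so WexH is active.
With repressor WexH bound, *lutZ* is not transcribed.
So LutZ is not produced.
Required activator KulL is absent, so *nerR* is not transcribed.
→ *nerR* is OFF in B.

A only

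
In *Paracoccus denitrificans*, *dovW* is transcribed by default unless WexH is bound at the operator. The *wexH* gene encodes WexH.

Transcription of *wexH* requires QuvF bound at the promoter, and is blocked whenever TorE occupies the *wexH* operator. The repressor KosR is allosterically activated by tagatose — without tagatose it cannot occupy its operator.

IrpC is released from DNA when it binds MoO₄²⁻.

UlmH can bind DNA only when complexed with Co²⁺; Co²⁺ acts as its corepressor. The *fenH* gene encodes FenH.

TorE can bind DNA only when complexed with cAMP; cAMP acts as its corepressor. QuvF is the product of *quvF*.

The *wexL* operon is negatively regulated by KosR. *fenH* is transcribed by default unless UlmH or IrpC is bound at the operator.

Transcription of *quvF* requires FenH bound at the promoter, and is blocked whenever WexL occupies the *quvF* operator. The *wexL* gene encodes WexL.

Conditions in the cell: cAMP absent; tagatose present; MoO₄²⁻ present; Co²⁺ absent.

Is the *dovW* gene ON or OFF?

Co²⁺ is absent, so UlmH is inactive.
MoO₄²⁻ is present, so IrpC is inactive.
With no repressor bound, *fenH* is transcribed.
So FenH is produced and active.
Tagatose is present, so KosR is active.
With repressor KosR bound, *wexL* is not transcribed.
So WexL is not produced.
No repressor is bound and FenH is active, so *quvF* is transcribed.
So QuvF is produced and active.
cAMP is absent, so TorE is inactive.
No repressor is bound and QuvF is active, so *wexH* is transcribed.
So WexH is produced and active.
With repressor WexH bound, *dovW* is not transcribed.

OFF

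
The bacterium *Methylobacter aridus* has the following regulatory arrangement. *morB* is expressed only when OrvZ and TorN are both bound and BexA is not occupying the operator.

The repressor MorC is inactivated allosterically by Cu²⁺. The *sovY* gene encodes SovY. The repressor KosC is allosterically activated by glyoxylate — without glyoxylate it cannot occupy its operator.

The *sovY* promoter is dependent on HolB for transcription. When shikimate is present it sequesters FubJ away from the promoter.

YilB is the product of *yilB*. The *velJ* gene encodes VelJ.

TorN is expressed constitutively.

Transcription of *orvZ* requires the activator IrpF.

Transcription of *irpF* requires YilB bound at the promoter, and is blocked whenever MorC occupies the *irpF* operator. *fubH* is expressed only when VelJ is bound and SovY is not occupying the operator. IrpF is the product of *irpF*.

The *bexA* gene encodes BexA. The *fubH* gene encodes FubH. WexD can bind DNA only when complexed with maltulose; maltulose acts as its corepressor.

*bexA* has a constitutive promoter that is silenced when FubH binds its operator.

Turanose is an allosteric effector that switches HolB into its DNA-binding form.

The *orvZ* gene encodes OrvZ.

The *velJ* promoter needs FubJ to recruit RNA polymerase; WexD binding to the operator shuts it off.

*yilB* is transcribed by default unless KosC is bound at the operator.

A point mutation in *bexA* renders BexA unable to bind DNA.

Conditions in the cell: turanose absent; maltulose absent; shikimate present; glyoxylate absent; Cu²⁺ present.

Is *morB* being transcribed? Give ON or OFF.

ON

Glyoxylate is absent, so KosC is inactive.
With no repressor bound, *yilB* is transcribed.
So YilB is produced and active.
Cu²⁺ is present, so MorC is inactive.
No repressor is bound and YilB is active, so *irpF* is transcribed.
So IrpF is produced and active.
No repressor is bound and IrpF is active, so *orvZ* is transcribed.
So OrvZ is produced and active.
BexA is non-functional in this strain, so it has no effect.
TorN is produced constitutively and is active.
No repressor is bound and OrvZ and TorN are active, so *morB* is transcribed.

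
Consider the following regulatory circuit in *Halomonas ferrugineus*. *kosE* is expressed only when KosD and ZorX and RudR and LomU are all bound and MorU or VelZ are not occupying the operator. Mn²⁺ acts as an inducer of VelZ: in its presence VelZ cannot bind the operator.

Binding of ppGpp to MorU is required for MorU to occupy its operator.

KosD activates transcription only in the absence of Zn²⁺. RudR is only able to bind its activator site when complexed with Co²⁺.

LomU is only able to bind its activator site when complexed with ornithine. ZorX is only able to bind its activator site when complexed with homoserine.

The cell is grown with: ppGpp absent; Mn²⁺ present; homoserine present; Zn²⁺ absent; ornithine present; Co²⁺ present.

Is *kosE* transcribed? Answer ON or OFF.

ON

ppGpp is absent, so MorU is inactive.
Zn²⁺ is absent, so KosD is active.
Homoserine is present, so ZorX is active.
Co²⁺ is present, so RudR is active.
Mn²⁺ is present, so VelZ is inactive.
Ornithine is present, so LomU is active.
No repressor is bound and KosD and ZorX and RudR and LomU are active, so *kosE* is transcribed.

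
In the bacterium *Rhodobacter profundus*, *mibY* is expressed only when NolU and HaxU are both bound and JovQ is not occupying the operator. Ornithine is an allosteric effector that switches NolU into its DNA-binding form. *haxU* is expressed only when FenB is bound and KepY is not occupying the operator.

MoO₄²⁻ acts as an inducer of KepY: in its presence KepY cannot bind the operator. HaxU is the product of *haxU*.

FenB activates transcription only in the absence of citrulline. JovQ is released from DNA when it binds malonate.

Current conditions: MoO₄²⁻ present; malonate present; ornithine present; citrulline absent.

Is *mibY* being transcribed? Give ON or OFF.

ON

Ornithine is present, so NolU is active.
Citrulline is absent, so FenB is active.
MoO₄²⁻ is present, so KepY is inactive.
No repressor is bound and FenB is active, so *haxU* is transcribed.
So HaxU is produced and active.
Malonate is present, so JovQ is inactive.
No repressor is bound and NolU and HaxU are active, so *mibY* is transcribed.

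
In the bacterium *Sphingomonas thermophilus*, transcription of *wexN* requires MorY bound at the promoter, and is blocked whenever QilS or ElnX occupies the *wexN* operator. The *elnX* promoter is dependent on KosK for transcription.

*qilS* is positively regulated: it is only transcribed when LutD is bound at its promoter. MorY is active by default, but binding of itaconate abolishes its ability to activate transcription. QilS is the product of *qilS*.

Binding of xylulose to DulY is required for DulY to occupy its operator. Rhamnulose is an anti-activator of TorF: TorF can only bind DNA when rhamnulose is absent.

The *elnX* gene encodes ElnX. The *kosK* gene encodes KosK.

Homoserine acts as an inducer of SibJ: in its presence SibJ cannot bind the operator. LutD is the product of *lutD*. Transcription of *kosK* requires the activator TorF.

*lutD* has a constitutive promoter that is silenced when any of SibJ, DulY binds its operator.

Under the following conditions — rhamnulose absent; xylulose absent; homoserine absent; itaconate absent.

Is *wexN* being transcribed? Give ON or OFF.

Itaconate is absent, so MorY is active.
Homoserine is absent, so SibJ is active.
Xylulose is absent, so DulY is inactive.
With repressor SibJ bound, *lutD* is not transcribed.
So LutD is not produced.
Required activator LutD is absent, so *qilS* is not transcribed.
So QilS is not produced.
Rhamnulose is absent, so TorF is active.
No repressor is bound and TorF is active, so *kosK* is transcribed.
So KosK is produced and active.
No repressor is bound and KosK is active, so *elnX* is transcribed.
So ElnX is produced and active.
With repressor ElnX bound, *wexN* is not transcribed.

OFF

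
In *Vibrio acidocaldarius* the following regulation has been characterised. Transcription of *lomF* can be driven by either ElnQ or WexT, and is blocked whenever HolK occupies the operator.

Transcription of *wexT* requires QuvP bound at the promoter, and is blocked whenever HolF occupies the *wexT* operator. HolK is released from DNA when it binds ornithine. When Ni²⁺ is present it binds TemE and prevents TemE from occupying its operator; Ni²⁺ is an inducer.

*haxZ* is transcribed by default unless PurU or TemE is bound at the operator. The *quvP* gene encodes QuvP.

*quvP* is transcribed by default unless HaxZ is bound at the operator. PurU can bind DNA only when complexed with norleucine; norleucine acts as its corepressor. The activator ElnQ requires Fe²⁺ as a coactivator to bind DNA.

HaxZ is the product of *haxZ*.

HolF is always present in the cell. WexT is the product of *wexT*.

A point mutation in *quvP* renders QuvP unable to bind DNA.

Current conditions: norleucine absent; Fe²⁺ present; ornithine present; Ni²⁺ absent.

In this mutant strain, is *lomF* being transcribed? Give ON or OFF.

ON

Fe²⁺ is present, so ElnQ is active.
Ornithine is present, so HolK is inactive.
HolF is produced constitutively and is active.
QuvP is non-functional in this strain, so it has no effect.
With repressor HolF bound, *wexT* is not transcribed.
So WexT is not produced.
Activator ElnQ is present, so *lomF* is transcribed.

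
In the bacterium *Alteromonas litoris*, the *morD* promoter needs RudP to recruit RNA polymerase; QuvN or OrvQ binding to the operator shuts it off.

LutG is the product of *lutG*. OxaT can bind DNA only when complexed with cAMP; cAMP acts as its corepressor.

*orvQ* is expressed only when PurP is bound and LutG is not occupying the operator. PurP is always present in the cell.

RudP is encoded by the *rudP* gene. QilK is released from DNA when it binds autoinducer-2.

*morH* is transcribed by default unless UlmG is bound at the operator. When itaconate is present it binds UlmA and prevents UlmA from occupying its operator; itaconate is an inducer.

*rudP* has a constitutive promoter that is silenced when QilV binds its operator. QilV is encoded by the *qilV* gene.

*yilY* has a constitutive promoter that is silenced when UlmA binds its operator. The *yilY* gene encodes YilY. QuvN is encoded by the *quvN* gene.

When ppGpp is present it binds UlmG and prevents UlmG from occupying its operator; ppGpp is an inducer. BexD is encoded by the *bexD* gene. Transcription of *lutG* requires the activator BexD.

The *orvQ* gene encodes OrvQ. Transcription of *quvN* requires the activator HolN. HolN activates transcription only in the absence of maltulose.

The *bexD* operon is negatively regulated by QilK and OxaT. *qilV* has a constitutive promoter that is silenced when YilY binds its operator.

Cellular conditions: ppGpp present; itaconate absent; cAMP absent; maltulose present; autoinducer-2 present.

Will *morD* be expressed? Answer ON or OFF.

OFF

Maltulose is present, so HolN is inactive.
Required activator HolN is absent, so *quvN* is not transcribed.
So QuvN is not produced.
Autoinducer-2 is present, so QilK is inactive.
cAMP is absent, so OxaT is inactive.
With no repressor bound, *bexD* is transcribed.
So BexD is produced and active.
No repressor is bound and BexD is active, so *lutG* is transcribed.
So LutG is produced and active.
PurP is produced constitutively and is active.
With repressor LutG bound, *orvQ* is not transcribed.
So OrvQ is not produced.
Itaconate is absent, so UlmA is active.
With repressor UlmA bound, *yilY* is not transcribed.
So YilY is not produced.
With no repressor bound, *qilV* is transcribed.
So QilV is produced and active.
With repressor QilV bound, *rudP* is not transcribed.
So RudP is not produced.
Required activator RudP is absent, so *morD* is not transcribed.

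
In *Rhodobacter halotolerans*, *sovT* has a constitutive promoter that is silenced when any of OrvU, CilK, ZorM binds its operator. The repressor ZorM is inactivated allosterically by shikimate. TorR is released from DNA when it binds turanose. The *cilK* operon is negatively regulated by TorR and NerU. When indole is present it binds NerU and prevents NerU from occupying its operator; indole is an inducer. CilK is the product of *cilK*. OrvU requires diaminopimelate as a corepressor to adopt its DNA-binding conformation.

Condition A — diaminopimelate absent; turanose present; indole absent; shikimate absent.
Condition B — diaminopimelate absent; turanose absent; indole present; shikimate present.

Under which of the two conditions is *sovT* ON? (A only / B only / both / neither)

Condition A:
Diaminopimelate is absent, so OrvU is inactive.
Turanose is present, so TorR is inactive.
Indole is absent, so NerU is active.
With repressor NerU bound, *cilK* is not transcribed.
So CilK is not produced.
Shikimate is absent, so ZorM is active.
With repressor ZorM bound, *sovT* is not transcribed.
→ *sovT* is OFF in A.
Condition B:
Diaminopimelate is absent, so OrvU is inactive.
Turanose is absent, so TorR is active.
Indole is present, so NerU is inactive.
With repressor TorR bound, *cilK* is not transcribed.
So CilK is not produced.
Shikimate is present, so ZorM is inactive.
With no repressor bound, *sovT* is transcribed.
→ *sovT* is ON in B.

B only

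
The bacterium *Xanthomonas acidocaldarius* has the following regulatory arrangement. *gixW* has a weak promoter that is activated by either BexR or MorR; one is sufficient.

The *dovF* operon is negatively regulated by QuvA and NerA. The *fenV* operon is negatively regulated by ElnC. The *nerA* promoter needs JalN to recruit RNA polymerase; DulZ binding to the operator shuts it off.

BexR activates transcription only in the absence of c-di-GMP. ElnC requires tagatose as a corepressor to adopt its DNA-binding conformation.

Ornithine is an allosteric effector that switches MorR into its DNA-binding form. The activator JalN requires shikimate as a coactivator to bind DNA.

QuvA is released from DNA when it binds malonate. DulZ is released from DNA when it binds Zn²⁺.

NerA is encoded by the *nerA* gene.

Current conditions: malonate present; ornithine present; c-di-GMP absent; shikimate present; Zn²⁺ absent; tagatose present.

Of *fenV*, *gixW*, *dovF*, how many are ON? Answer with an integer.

Tagatose is present, so ElnC is active.
With repressor ElnC bound, *fenV* is not transcribed.
→ *fenV* is OFF.
c-di-GMP is absent, so BexR is active.
Ornithine is present, so MorR is active.
Activator BexR is present, so *gixW* is transcribed.
→ *gixW* is ON.
Malonate is present, so QuvA is inactive.
Zn²⁺ is absent, so DulZ is active.
Shikimate is present, so JalN is active.
With repressor DulZ bound, *nerA* is not transcribed.
So NerA is not produced.
With no repressor bound, *dovF* is transcribed.
→ *dovF* is ON.
2 of the 3 genes are transcribed.

2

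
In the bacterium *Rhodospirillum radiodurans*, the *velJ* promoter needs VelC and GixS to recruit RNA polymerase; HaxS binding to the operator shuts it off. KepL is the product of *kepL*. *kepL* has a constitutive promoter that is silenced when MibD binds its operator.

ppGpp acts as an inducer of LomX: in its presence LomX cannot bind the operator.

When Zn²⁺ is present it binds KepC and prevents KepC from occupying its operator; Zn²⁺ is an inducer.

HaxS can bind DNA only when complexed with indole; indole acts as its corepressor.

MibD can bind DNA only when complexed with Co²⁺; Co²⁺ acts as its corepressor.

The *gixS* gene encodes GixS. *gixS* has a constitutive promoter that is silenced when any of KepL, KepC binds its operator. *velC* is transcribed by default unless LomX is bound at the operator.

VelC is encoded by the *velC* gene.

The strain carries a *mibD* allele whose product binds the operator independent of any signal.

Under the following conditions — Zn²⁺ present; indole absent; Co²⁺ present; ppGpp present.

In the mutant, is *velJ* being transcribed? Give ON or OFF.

ON

Indole is absent, so HaxS is inactive.
ppGpp is present, so LomX is inactive.
With no repressor bound, *velC* is transcribed.
So VelC is produced and active.
MibD is constitutively active in this strain.
With repressor MibD bound, *kepL* is not transcribed.
So KepL is not produced.
Zn²⁺ is present, so KepC is inactive.
With no repressor bound, *gixS* is transcribed.
So GixS is produced and active.
No repressor is bound and VelC and GixS are active, so *velJ* is transcribed.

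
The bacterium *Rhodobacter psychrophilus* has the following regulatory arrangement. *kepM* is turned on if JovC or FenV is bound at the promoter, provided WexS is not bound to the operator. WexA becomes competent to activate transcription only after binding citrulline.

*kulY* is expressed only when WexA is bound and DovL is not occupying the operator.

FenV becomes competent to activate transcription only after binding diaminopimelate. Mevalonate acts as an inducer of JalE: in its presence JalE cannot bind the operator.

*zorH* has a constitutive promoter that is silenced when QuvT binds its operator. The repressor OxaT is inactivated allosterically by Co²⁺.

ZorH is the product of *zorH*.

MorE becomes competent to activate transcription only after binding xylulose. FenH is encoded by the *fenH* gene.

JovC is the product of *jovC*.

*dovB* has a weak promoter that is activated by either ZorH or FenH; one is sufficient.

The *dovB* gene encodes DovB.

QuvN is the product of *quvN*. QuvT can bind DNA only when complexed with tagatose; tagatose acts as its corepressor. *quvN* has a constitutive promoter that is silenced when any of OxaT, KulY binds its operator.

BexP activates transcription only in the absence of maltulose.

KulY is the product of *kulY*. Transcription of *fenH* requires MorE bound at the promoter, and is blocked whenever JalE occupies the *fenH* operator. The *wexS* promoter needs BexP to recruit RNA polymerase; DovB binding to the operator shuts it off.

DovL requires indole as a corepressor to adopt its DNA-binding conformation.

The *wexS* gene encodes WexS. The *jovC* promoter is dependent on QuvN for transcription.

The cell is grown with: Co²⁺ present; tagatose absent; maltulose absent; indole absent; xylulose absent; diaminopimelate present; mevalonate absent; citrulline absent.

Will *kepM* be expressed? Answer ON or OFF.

Co²⁺ is present, so OxaT is inactive.
Indole is absent, so DovL is inactive.
Citrulline is absent, so WexA is inactive.
Required activator WexA is absent, so *kulY* is not transcribed.
So KulY is not produced.
With no repressor bound, *quvN* is transcribed.
So QuvN is produced and active.
No repressor is bound and QuvN is active, so *jovC* is transcribed.
So JovC is produced and active.
Maltulose is absent, so BexP is active.
Tagatose is absent, so QuvT is inactive.
With no repressor bound, *zorH* is transcribed.
So ZorH is produced and active.
Xylulose is absent, so MorE is inactive.
Mevalonate is absent, so JalE is active.
With repressor JalE bound, *fenH* is not transcribed.
So FenH is not produced.
Activator ZorH is present, so *dovB* is transcribed.
So DovB is produced and active.
With repressor DovB bound, *wexS* is not transcribed.
So WexS is not produced.
Diaminopimelate is present, so FenV is active.
Activator JovC is present, so *kepM* is transcribed.

ON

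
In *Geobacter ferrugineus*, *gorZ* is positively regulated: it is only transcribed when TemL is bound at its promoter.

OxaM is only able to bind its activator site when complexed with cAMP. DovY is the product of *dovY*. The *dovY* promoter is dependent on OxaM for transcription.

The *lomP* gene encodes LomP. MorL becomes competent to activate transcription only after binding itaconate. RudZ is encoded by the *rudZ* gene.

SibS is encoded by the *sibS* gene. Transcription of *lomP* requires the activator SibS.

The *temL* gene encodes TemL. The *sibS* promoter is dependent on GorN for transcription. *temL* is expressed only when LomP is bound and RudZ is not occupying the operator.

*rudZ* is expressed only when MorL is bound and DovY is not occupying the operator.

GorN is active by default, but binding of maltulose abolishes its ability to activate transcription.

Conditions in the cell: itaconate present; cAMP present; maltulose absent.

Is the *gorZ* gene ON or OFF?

ON

Maltulose is absent, so GorN is active.
No repressor is bound and GorN is active, so *sibS* is transcribed.
So SibS is produced and active.
No repressor is bound and SibS is active, so *lomP* is transcribed.
So LomP is produced and active.
Itaconate is present, so MorL is active.
cAMP is present, so OxaM is active.
No repressor is bound and OxaM is active, so *dovY* is transcribed.
So DovY is produced and active.
With repressor DovY bound, *rudZ* is not transcribed.
So RudZ is not produced.
No repressor is bound and LomP is active, so *temL* is transcribed.
So TemL is produced and active.
No repressor is bound and TemL is active, so *gorZ* is transcribed.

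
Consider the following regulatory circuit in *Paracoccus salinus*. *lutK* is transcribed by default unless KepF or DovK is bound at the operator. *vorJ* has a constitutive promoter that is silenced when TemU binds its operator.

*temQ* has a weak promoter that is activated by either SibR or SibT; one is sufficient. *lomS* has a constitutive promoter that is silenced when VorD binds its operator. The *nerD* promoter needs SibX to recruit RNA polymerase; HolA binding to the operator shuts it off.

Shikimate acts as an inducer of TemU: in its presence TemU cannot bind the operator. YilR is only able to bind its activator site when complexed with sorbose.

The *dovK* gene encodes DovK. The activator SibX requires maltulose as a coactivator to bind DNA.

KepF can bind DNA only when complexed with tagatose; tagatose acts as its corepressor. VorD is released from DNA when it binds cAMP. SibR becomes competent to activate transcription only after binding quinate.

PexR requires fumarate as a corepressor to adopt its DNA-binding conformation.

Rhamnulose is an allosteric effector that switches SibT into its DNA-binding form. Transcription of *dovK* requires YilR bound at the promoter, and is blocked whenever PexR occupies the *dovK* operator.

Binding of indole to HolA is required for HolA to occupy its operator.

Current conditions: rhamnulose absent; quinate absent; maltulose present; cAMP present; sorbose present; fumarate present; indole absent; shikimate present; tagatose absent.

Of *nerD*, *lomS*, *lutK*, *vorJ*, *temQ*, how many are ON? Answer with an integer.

4

Maltulose is present, so SibX is active.
Indole is absent, so HolA is inactive.
No repressor is bound and SibX is active, so *nerD* is transcribed.
→ *nerD* is ON.
cAMP is present, so VorD is inactive.
With no repressor bound, *lomS* is transcribed.
→ *lomS* is ON.
Tagatose is absent, so KepF is inactive.
Sorbose is present, so YilR is active.
Fumarate is present, so PexR is active.
With repressor PexR bound, *dovK* is not transcribed.
So DovK is not produced.
With no repressor bound, *lutK* is transcribed.
→ *lutK* is ON.
Shikimate is present, so TemU is inactive.
With no repressor bound, *vorJ* is transcribed.
→ *vorJ* is ON.
Quinate is absent, so SibR is inactive.
Rhamnulose is absent, so SibT is inactive.
No activator is available at the *temQ* promoter, so *temQ* is not transcribed.
→ *temQ* is OFF.
4 of the 5 genes are transcribed.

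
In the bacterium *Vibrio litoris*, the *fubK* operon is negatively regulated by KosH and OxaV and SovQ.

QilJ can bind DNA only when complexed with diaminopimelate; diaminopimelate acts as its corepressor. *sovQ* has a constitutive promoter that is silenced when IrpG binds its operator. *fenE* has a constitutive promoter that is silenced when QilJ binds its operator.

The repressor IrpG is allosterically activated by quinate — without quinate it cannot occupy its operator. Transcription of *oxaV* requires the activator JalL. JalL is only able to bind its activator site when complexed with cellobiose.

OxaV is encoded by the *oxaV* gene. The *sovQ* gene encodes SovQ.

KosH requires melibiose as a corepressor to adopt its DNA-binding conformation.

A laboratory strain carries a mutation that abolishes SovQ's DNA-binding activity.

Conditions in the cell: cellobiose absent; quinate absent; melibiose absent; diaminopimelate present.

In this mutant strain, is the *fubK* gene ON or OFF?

ON

Melibiose is absent, so KosH is inactive.
Cellobiose is absent, so JalL is inactive.
Required activator JalL is absent, so *oxaV* is not transcribed.
So OxaV is not produced.
SovQ is non-functional in this strain, so it has no effect.
With no repressor bound, *fubK* is transcribed.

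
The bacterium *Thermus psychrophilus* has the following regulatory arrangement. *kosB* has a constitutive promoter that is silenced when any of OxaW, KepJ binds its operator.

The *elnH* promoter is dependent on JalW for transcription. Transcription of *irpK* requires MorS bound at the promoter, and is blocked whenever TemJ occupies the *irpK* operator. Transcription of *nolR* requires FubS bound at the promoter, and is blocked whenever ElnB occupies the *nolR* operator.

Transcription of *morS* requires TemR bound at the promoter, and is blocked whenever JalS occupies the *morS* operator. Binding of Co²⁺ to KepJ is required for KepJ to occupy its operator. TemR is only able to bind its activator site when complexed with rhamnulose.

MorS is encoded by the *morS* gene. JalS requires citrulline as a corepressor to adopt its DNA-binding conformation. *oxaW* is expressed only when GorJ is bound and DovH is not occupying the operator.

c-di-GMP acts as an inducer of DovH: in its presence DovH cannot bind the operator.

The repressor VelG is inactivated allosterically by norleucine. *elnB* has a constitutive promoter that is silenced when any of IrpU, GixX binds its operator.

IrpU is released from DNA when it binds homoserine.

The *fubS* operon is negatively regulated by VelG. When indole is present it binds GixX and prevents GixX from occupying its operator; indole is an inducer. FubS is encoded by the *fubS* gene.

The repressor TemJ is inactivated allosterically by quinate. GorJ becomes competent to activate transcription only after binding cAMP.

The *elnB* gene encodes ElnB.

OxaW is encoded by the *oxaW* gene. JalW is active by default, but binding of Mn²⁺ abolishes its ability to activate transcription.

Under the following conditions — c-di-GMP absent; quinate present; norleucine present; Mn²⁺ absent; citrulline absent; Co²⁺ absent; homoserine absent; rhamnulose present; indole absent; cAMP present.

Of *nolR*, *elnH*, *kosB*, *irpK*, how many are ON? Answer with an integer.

Homoserine is absent, so IrpU is active.
Indole is absent, so GixX is active.
With repressor IrpU bound, *elnB* is not transcribed.
So ElnB is not produced.
Norleucine is present, so VelG is inactive.
With no repressor bound, *fubS* is transcribed.
So FubS is produced and active.
No repressor is bound and FubS is active, so *nolR* is transcribed.
→ *nolR* is ON.
Mn²⁺ is absent, so JalW is active.
No repressor is bound and JalW is active, so *elnH* is transcribed.
→ *elnH* is ON.
cAMP is present, so GorJ is active.
c-di-GMP is absent, so DovH is active.
With repressor DovH bound, *oxaW* is not transcribed.
So OxaW is not produced.
Co²⁺ is absent, so KepJ is inactive.
With no repressor bound, *kosB* is transcribed.
→ *kosB* is ON.
Citrulline is absent, so JalS is inactive.
Rhamnulose is present, so TemR is active.
No repressor is bound and TemR is active, so *morS* is transcribed.
So MorS is produced and active.
Quinate is present, so TemJ is inactive.
No repressor is bound and MorS is active, so *irpK* is transcribed.
→ *irpK* is ON.
4 of the 4 genes are transcribed.

4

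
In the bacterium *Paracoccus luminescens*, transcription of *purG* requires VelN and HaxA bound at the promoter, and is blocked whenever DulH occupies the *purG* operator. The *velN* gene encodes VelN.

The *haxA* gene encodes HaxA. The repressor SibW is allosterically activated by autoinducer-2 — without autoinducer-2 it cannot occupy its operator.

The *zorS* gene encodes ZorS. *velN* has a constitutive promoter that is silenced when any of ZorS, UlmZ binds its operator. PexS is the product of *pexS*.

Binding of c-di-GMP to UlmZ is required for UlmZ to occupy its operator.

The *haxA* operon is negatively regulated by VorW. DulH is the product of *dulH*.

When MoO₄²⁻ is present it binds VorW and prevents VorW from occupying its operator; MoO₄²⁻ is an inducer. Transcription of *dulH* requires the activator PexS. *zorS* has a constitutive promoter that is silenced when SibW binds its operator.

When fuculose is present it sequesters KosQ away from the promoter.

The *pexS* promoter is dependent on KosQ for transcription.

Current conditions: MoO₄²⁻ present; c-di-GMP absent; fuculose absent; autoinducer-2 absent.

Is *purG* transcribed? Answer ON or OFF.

Fuculose is absent, so KosQ is active.
No repressor is bound and KosQ is active, so *pexS* is transcribed.
So PexS is produced and active.
No repressor is bound and PexS is active, so *dulH* is transcribed.
So DulH is produced and active.
Autoinducer-2 is absent, so SibW is inactive.
With no repressor bound, *zorS* is transcribed.
So ZorS is produced and active.
c-di-GMP is absent, so UlmZ is inactive.
With repressor ZorS bound, *velN* is not transcribed.
So VelN is not produced.
MoO₄²⁻ is present, so VorW is inactive.
With no repressor bound, *haxA* is transcribed.
So HaxA is produced and active.
With repressor DulH bound, *purG* is not transcribed.

OFF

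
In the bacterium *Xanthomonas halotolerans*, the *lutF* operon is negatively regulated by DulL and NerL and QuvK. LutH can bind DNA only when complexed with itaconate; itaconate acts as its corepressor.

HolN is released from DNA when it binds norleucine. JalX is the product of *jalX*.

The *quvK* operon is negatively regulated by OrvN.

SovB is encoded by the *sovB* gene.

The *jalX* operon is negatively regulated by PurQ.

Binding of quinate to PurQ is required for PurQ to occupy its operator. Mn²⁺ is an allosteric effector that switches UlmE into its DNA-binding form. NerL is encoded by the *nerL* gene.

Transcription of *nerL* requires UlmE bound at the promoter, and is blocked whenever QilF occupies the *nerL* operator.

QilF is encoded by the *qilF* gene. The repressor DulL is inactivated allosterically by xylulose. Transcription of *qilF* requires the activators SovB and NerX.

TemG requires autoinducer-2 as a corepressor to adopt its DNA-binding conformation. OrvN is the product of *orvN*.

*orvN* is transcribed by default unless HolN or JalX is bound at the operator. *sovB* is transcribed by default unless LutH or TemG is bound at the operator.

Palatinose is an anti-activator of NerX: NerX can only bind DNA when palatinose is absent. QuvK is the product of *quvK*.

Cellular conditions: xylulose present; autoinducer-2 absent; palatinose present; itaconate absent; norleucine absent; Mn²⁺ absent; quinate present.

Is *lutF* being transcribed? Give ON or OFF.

OFF

Xylulose is present, so DulL is inactive.
Mn²⁺ is absent, so UlmE is inactive.
Itaconate is absent, so LutH is inactive.
Autoinducer-2 is absent, so TemG is inactive.
With no repressor bound, *sovB* is transcribed.
So SovB is produced and active.
Palatinose is present, so NerX is inactive.
Required activator NerX is absent, so *qilF* is not transcribed.
So QilF is not produced.
Required activator UlmE is absent, so *nerL* is not transcribed.
So NerL is not produced.
Norleucine is absent, so HolN is active.
Quinate is present, so PurQ is active.
With repressor PurQ bound, *jalX* is not transcribed.
So JalX is not produced.
With repressor HolN bound, *orvN* is not transcribed.
So OrvN is not produced.
With no repressor bound, *quvK* is transcribed.
So QuvK is produced and active.
With repressor QuvK bound, *lutF* is not transcribed.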